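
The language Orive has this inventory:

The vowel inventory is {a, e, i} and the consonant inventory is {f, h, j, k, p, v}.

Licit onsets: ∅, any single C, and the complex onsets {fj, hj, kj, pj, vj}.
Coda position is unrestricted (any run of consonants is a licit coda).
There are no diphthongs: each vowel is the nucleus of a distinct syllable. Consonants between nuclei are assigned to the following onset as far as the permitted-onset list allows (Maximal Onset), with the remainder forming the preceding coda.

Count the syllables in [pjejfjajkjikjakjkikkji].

6

The vowels are e, a, i, a, i, i — 6 nuclei, so 6 syllables.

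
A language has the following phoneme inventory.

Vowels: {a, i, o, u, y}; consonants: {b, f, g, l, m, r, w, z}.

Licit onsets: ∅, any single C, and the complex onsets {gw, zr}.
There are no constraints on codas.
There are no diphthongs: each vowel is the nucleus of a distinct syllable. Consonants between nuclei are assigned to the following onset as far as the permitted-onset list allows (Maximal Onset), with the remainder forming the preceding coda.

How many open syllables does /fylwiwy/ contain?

Nuclei (vowels): y, i, y → 3 syllables.
/y…i/ gap (V1→V2): cluster /lw/ — the longest permitted-onset suffix is /w/; onset = /w/, preceding coda = /l/.
/i…y/ gap (V2→V3): /w/ → onset of the next syllable (single consonants are always licit onsets).
Result: fyl.wi.wy.
Classifying each syllable: /fyl/ (closed), /wi/ (open), /wy/ (open).
Open syllables: 2.

2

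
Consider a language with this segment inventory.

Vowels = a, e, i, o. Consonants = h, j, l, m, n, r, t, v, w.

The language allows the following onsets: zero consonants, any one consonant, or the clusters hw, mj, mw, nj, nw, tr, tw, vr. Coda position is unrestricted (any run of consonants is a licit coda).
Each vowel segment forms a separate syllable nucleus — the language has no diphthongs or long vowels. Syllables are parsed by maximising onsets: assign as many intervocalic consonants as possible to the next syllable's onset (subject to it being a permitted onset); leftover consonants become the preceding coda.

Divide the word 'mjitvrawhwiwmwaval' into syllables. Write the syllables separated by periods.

The vowels are i, a, i, a, a — 5 nuclei, so 5 syllables.
σ1/σ2 boundary: /tvr/ — longest licit onset from the right is /vr/, leaving /t/ as coda.
σ2/σ3 boundary: /whw/ — longest licit onset from the right is /hw/, leaving /w/ as coda.
σ3/σ4 boundary: cluster /wmw/ — the longest permitted-onset suffix is /mw/; onset = /mw/, preceding coda = /w/.
σ4/σ5 boundary: just /v/ — single C goes to the following onset.

mjit.vraw.hwiw.mwa.val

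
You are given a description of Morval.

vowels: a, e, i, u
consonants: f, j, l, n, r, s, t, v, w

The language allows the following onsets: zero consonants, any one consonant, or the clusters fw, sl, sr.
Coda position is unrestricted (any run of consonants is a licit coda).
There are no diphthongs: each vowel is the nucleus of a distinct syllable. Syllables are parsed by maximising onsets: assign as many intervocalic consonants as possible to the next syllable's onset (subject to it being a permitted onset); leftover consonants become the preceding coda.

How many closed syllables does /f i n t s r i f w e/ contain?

Nuclei (vowels): i, i, e → 3 syllables.
/i…i/ gap (V1→V2): cluster /ntsr/ — the longest permitted-onset suffix is /sr/; onset = /sr/, preceding coda = /nt/.
/i…e/ gap (V2→V3): /fw/ — entire cluster is a permitted onset → onset /fw/, coda ∅.
Result: fint.sri.fwe.
Classifying each syllable: /fint/ (closed), /sri/ (open), /fwe/ (open).
Closed syllables: 1.

1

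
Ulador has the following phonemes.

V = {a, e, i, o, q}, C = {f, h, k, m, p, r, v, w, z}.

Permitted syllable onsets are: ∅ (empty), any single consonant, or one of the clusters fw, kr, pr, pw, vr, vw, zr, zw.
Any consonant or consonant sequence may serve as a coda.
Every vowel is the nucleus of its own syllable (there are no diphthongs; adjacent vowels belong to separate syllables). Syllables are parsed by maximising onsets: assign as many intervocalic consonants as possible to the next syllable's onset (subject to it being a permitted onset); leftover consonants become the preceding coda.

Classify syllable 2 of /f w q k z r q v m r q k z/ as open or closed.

Vowels present: q, q, q; each is a nucleus, giving 3 syllables.
V1 /q/ – V2 /q/: /kzr/; trying suffixes from longest down, /zr/ is the first permitted one, so coda /k/ | onset /zr/.
V2 /q/ – V3 /q/: /vmr/ splits as /vm/ + /r/ (/r/ is the longest suffix that is a licit onset).
Putting it together: fwqk.zrqvm.rqkz.
Syllable 2 is /zrqvm/ with coda /vm/, so it is closed.

closed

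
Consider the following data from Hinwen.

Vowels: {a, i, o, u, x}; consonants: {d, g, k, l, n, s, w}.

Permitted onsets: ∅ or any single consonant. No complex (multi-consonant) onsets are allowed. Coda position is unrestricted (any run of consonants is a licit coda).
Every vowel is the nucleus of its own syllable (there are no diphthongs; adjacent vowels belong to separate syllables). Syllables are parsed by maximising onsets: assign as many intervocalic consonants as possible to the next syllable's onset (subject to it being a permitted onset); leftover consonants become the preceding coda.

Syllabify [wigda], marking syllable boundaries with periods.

Nuclei (vowels): i, a → 2 syllables.
σ1/σ2 boundary: /gd/; trying suffixes from longest down, /d/ is the first permitted one, so coda /g/ | onset /d/.

wig.da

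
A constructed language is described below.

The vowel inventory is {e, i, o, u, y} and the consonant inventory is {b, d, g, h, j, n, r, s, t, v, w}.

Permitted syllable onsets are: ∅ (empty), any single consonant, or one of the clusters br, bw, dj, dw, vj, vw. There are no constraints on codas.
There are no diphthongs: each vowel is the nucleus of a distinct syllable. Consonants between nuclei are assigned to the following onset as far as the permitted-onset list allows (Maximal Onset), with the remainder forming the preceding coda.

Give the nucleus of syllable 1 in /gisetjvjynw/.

i

Nuclei (vowels): i, e, y → 3 syllables.
The first nucleus (vowel 1 from the left) is /i/.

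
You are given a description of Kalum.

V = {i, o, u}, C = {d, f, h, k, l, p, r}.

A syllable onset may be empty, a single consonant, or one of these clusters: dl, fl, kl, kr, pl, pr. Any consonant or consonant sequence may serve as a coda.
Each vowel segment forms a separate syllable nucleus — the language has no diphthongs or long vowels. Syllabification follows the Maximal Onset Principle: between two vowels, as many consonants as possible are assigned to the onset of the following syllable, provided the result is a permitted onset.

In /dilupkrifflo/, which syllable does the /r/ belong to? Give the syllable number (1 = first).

The vowels are i, u, i, o — 4 nuclei, so 4 syllables.
Between /i/ (V1) and /u/ (V2): just /l/ — single C goes to the following onset.
Between /u/ (V2) and /i/ (V3): /pkr/ — longest licit onset from the right is /kr/, leaving /p/ as coda.
Between /i/ (V3) and /o/ (V4): /ffl/ — longest licit onset from the right is /fl/, leaving /f/ as coda.
Syllabification: di.lup.krif.flo.
The /r/ is in the onset of syllable 3 (/krif/).

3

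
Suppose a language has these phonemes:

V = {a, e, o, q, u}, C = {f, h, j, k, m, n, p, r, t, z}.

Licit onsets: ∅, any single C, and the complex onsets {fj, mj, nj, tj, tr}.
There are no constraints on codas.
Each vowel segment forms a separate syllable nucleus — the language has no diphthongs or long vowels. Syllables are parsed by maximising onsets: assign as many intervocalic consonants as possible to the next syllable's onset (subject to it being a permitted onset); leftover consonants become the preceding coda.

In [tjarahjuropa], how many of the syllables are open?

Vowels present: a, a, u, o, a; each is a nucleus, giving 5 syllables.
V1 /a/ – V2 /a/: /r/ → onset of the next syllable (single consonants are always licit onsets).
V2 /a/ – V3 /u/: cluster /hj/ — the longest permitted-onset suffix is /j/; onset = /j/, preceding coda = /h/.
V3 /u/ – V4 /o/: /r/ is a single consonant, so it becomes the next onset.
V4 /o/ – V5 /a/: /p/ → onset of the next syllable (single consonants are always licit onsets).
Putting it together: tja.rah.ju.ro.pa.
Classifying each syllable: /tja/ (open), /rah/ (closed), /ju/ (open), /ro/ (open), /pa/ (open).
Open syllables: 4.

4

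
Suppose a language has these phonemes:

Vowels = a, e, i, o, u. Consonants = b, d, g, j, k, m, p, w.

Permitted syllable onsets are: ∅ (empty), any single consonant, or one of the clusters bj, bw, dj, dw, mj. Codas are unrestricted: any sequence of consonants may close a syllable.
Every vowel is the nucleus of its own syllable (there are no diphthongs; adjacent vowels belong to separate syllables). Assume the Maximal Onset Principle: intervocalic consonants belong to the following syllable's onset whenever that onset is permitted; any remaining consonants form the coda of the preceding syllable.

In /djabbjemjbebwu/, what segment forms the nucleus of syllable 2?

e

The vowels are a, e, e, u — 4 nuclei, so 4 syllables.
The second nucleus (vowel 2 from the left) is /e/.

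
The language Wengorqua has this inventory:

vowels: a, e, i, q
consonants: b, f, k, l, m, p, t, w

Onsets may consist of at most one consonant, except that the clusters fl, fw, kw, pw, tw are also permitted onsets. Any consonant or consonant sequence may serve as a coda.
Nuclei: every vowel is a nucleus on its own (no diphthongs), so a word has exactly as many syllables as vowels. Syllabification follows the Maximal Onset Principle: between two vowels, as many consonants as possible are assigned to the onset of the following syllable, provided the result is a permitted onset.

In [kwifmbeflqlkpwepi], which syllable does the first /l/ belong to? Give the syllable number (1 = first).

The vowels are i, e, q, e, i — 5 nuclei, so 5 syllables.
V1 /i/ – V2 /e/: /fmb/; trying suffixes from longest down, /b/ is the first permitted one, so coda /fm/ | onset /b/.
V2 /e/ – V3 /q/: /fl/ is a licit onset in full, so it all attaches to the next syllable.
V3 /q/ – V4 /e/: /lkpw/ splits as /lk/ + /pw/ (/pw/ is the longest suffix that is a licit onset).
V4 /e/ – V5 /i/: /p/ is a single consonant, so it becomes the next onset.
Syllabification: kwifm.be.flqlk.pwe.pi.
The first /l/ is in the onset of syllable 3 (/flqlk/).

3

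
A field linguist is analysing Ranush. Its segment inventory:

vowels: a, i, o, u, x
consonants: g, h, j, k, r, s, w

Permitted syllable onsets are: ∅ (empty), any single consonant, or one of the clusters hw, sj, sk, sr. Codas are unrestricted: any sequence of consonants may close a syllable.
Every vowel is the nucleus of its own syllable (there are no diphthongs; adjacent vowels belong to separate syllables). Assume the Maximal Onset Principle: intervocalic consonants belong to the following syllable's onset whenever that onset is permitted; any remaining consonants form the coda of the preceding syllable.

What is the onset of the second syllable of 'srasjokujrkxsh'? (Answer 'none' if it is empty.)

Vowels present: a, o, u, x; each is a nucleus, giving 4 syllables.
/a…o/ gap (V1→V2): /sj/ — entire cluster is a permitted onset → onset /sj/, coda ∅.
/o…u/ gap (V2→V3): /k/ is a single consonant, so it becomes the next onset.
/u…x/ gap (V3→V4): /jrk/ splits as /jr/ + /k/ (/k/ is the longest suffix that is a licit onset).
Result: sra.sjo.kujr.kxsh.
Syllable 2 is /sjo/: onset /sj/, nucleus /o/, coda ∅.

sj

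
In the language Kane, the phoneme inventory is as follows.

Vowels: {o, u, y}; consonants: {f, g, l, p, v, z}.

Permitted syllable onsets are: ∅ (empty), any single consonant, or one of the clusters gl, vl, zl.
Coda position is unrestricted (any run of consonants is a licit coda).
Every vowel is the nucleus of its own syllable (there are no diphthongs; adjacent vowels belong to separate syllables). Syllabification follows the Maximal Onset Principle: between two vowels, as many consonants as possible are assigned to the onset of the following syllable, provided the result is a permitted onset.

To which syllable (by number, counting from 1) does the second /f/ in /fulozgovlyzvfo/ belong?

5

Vowels present: u, o, o, y, o; each is a nucleus, giving 5 syllables.
V1 /u/ – V2 /o/: /l/ is a single consonant, so it becomes the next onset.
V2 /o/ – V3 /o/: /zg/ splits as /z/ + /g/ (/g/ is the longest suffix that is a licit onset).
V3 /o/ – V4 /y/: cluster /vl/ — /vl/ is itself a permitted onset, so the whole cluster goes right; preceding coda = ∅.
V4 /y/ – V5 /o/: /zvf/; trying suffixes from longest down, /f/ is the first permitted one, so coda /zv/ | onset /f/.
Result: fu.loz.go.vlyzv.fo.
The second /f/ is in the onset of syllable 5 (/fo/).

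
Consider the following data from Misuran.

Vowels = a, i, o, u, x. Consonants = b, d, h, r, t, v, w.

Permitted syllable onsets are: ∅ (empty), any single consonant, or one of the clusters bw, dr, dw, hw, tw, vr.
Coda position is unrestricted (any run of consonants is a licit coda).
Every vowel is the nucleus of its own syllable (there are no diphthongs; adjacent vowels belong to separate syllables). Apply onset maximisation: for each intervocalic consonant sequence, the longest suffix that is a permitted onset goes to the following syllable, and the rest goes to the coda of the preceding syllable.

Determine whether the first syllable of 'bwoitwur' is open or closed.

open

Nuclei (vowels): o, i, u → 3 syllables.
Between /o/ (V1) and /i/ (V2): no consonants, so the boundary falls immediately after /o/.
Between /i/ (V2) and /u/ (V3): cluster /tw/ — /tw/ is itself a permitted onset, so the whole cluster goes right; preceding coda = ∅.
Result: bwo.i.twur.
Syllable 1 is /bwo/; it ends in its nucleus with no coda, so it is open.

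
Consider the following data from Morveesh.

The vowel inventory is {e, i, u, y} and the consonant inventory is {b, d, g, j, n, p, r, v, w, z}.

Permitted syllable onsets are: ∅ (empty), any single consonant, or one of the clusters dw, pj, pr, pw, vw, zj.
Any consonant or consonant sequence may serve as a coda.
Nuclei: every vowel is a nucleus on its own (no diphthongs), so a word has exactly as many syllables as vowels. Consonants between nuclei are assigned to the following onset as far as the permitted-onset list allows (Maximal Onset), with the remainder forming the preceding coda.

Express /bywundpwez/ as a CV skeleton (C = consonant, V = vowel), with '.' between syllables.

CV.CVCC.CCVC

The vowels are y, u, e — 3 nuclei, so 3 syllables.
σ1/σ2 boundary: /w/ → onset of the next syllable (single consonants are always licit onsets).
σ2/σ3 boundary: /ndpw/ splits as /nd/ + /pw/ (/pw/ is the longest suffix that is a licit onset).
So the parse is by.wund.pwez.
Mapping each syllable to C/V: /by/ → CV, /wund/ → CVCC, /pwez/ → CCVC.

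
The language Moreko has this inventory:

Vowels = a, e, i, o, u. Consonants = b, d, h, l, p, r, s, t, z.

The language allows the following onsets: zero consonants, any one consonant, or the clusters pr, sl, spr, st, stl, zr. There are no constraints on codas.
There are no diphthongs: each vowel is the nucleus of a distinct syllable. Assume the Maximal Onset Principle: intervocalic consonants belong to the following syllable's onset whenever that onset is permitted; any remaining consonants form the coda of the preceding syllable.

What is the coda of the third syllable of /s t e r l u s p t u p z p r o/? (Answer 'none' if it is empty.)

pz

Nuclei (vowels): e, u, u, o → 4 syllables.
V1 /e/ – V2 /u/: /rl/; trying suffixes from longest down, /l/ is the first permitted one, so coda /r/ | onset /l/.
V2 /u/ – V3 /u/: /spt/; trying suffixes from longest down, /t/ is the first permitted one, so coda /sp/ | onset /t/.
V3 /u/ – V4 /o/: /pzpr/ splits as /pz/ + /pr/ (/pr/ is the longest suffix that is a licit onset).
Result: ster.lusp.tupz.pro.
Syllable 3 is /tupz/: onset /t/, nucleus /u/, coda /pz/.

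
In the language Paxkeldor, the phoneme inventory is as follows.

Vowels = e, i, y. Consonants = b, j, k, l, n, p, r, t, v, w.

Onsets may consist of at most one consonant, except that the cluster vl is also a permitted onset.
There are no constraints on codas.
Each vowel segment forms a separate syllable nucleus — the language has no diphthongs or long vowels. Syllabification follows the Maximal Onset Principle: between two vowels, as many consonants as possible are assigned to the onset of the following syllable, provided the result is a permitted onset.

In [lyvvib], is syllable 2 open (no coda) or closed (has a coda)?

closed

Vowels present: y, i; each is a nucleus, giving 2 syllables.
V1 /y/ – V2 /i/: cluster /vv/ — the longest permitted-onset suffix is /v/; onset = /v/, preceding coda = /v/.
Result: lyv.vib.
Syllable 2 is /vib/ with coda /b/, so it is closed.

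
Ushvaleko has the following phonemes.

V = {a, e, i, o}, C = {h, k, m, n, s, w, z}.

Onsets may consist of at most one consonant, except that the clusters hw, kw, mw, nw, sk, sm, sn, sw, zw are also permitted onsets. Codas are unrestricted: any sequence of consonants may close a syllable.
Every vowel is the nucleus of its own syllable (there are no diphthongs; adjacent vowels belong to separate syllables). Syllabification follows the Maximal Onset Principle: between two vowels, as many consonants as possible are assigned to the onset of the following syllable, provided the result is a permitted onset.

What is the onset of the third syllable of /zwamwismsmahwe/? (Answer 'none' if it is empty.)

Vowels present: a, i, a, e; each is a nucleus, giving 4 syllables.
V1 /a/ – V2 /i/: /mw/ — entire cluster is a permitted onset → onset /mw/, coda ∅.
V2 /i/ – V3 /a/: /smsm/; trying suffixes from longest down, /sm/ is the first permitted one, so coda /sm/ | onset /sm/.
V3 /a/ – V4 /e/: /hw/ — entire cluster is a permitted onset → onset /hw/, coda ∅.
Result: zwa.mwism.sma.hwe.
Syllable 3 is /sma/: onset /sm/, nucleus /a/, coda ∅.

sm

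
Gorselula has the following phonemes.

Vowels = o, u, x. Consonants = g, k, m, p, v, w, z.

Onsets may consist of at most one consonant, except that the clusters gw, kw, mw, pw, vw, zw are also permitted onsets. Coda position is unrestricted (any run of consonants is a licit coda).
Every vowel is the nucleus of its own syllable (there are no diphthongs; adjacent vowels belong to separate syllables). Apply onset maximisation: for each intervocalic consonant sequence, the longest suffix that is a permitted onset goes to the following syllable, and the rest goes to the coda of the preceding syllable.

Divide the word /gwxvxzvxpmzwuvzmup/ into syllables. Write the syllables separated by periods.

Vowels present: x, x, x, u, u; each is a nucleus, giving 5 syllables.
/x…x/ gap (V1→V2): /v/ is a single consonant, so it becomes the next onset.
/x…x/ gap (V2→V3): /zv/; trying suffixes from longest down, /v/ is the first permitted one, so coda /z/ | onset /v/.
/x…u/ gap (V3→V4): cluster /pmzw/ — the longest permitted-onset suffix is /zw/; onset = /zw/, preceding coda = /pm/.
/u…u/ gap (V4→V5): /vzm/ splits as /vz/ + /m/ (/m/ is the longest suffix that is a licit onset).

gwx.vxz.vxpm.zwuvz.mup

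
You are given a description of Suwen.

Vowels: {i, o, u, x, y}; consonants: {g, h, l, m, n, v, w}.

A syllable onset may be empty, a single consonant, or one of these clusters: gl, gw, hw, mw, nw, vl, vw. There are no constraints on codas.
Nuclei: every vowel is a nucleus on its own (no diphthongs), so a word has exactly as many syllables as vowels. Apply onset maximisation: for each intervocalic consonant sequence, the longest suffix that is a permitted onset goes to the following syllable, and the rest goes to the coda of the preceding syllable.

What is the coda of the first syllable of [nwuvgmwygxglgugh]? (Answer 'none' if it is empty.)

vg

Vowels present: u, y, x, u; each is a nucleus, giving 4 syllables.
V1 /u/ – V2 /y/: cluster /vgmw/ — the longest permitted-onset suffix is /mw/; onset = /mw/, preceding coda = /vg/.
V2 /y/ – V3 /x/: just /g/ — single C goes to the following onset.
V3 /x/ – V4 /u/: /glg/ splits as /gl/ + /g/ (/g/ is the longest suffix that is a licit onset).
So the parse is nwuvg.mwy.gxgl.gugh.
Syllable 1 is /nwuvg/: onset /nw/, nucleus /u/, coda /vg/.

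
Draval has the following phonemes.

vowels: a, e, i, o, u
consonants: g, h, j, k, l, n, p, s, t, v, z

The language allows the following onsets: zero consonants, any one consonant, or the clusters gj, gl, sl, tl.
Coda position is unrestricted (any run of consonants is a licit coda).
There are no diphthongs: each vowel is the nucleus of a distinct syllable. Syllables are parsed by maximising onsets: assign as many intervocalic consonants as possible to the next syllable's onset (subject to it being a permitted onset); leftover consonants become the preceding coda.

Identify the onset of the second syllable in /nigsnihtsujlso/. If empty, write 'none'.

The vowels are i, i, u, o — 4 nuclei, so 4 syllables.
V1 /i/ – V2 /i/: cluster /gsn/ — the longest permitted-onset suffix is /n/; onset = /n/, preceding coda = /gs/.
V2 /i/ – V3 /u/: /hts/ — longest licit onset from the right is /s/, leaving /ht/ as coda.
V3 /u/ – V4 /o/: cluster /jls/ — the longest permitted-onset suffix is /s/; onset = /s/, preceding coda = /jl/.
Putting it together: nigs.niht.sujl.so.
Syllable 2 is /niht/: onset /n/, nucleus /i/, coda /ht/.

n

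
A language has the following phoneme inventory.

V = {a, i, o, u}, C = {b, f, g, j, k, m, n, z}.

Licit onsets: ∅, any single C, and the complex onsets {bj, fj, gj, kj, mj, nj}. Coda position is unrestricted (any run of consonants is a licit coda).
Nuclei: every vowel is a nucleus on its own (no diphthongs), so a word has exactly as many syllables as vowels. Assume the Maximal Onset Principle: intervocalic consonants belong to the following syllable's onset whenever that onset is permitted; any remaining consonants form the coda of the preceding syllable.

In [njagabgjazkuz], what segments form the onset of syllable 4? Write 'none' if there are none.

k

Vowels present: a, a, a, u; each is a nucleus, giving 4 syllables.
V1 /a/ – V2 /a/: /g/ is a single consonant, so it becomes the next onset.
V2 /a/ – V3 /a/: /bgj/ — longest licit onset from the right is /gj/, leaving /b/ as coda.
V3 /a/ – V4 /u/: cluster /zk/ — the longest permitted-onset suffix is /k/; onset = /k/, preceding coda = /z/.
Putting it together: nja.gab.gjaz.kuz.
Syllable 4 is /kuz/: onset /k/, nucleus /u/, coda /z/.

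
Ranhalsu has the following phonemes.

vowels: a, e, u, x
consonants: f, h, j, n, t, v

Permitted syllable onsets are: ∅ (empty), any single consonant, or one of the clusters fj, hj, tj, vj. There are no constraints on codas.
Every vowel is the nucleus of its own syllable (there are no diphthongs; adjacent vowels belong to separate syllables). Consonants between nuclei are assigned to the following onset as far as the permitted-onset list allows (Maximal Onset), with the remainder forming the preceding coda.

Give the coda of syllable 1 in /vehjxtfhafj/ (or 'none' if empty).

Nuclei (vowels): e, x, a → 3 syllables.
V1 /e/ – V2 /x/: /hj/ is a licit onset in full, so it all attaches to the next syllable.
V2 /x/ – V3 /a/: /tfh/; trying suffixes from longest down, /h/ is the first permitted one, so coda /tf/ | onset /h/.
Syllabification: ve.hjxtf.hafj.
Syllable 1 is /ve/: onset /v/, nucleus /e/, coda ∅.

none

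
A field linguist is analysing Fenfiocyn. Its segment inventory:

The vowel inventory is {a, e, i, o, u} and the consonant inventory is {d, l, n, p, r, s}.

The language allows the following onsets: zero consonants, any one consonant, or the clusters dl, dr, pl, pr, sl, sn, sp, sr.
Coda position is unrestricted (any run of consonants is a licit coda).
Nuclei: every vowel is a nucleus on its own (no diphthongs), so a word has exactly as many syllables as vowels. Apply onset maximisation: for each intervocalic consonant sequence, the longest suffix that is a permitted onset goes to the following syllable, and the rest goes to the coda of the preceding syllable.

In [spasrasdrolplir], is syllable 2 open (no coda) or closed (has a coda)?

closed

The vowels are a, a, o, i — 4 nuclei, so 4 syllables.
σ1/σ2 boundary: /sr/ is a licit onset in full, so it all attaches to the next syllable.
σ2/σ3 boundary: /sdr/ — longest licit onset from the right is /dr/, leaving /s/ as coda.
σ3/σ4 boundary: /lpl/ — longest licit onset from the right is /pl/, leaving /l/ as coda.
Result: spa.sras.drol.plir.
Syllable 2 is /sras/ with coda /s/, so it is closed.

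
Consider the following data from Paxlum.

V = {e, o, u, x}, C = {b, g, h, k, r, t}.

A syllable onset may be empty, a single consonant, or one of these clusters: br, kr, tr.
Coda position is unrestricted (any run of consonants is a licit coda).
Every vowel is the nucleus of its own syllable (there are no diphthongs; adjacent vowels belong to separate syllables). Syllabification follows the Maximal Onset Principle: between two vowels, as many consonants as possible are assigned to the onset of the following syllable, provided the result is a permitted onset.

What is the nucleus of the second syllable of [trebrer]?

e

Nuclei (vowels): e, e → 2 syllables.
The second nucleus (vowel 2 from the left) is /e/.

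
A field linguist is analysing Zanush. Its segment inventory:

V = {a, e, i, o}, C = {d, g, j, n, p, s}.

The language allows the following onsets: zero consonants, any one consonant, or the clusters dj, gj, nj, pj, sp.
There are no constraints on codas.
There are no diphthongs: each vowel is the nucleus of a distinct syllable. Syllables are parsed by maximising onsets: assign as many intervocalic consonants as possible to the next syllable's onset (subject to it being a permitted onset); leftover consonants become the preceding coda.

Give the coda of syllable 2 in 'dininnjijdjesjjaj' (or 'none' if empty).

n

The vowels are i, i, i, e, a — 5 nuclei, so 5 syllables.
Between /i/ (V1) and /i/ (V2): just /n/ — single C goes to the following onset.
Between /i/ (V2) and /i/ (V3): /nnj/ — longest licit onset from the right is /nj/, leaving /n/ as coda.
Between /i/ (V3) and /e/ (V4): /jdj/; trying suffixes from longest down, /dj/ is the first permitted one, so coda /j/ | onset /dj/.
Between /e/ (V4) and /a/ (V5): /sjj/ splits as /sj/ + /j/ (/j/ is the longest suffix that is a licit onset).
Syllabification: di.nin.njij.djesj.jaj.
Syllable 2 is /nin/: onset /n/, nucleus /i/, coda /n/.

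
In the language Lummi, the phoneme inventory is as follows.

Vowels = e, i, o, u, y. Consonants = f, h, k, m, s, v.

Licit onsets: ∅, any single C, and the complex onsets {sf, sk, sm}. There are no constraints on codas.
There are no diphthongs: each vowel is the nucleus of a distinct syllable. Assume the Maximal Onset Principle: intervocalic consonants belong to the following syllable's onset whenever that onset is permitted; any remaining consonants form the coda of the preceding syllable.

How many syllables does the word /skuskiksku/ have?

3

Vowels present: u, i, u; each is a nucleus, giving 3 syllables.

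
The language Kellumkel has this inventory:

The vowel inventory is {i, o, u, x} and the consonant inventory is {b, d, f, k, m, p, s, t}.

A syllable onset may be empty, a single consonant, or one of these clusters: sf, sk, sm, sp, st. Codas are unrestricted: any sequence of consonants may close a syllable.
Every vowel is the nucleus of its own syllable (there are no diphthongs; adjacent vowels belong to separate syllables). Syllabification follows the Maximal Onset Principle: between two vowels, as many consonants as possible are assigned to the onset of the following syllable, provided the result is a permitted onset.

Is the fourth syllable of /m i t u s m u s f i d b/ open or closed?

Nuclei (vowels): i, u, u, i → 4 syllables.
V1 /i/ – V2 /u/: just /t/ — single C goes to the following onset.
V2 /u/ – V3 /u/: /sm/ is a licit onset in full, so it all attaches to the next syllable.
V3 /u/ – V4 /i/: /sf/ — entire cluster is a permitted onset → onset /sf/, coda ∅.
So the parse is mi.tu.smu.sfidb.
Syllable 4 is /sfidb/ with coda /db/, so it is closed.

closed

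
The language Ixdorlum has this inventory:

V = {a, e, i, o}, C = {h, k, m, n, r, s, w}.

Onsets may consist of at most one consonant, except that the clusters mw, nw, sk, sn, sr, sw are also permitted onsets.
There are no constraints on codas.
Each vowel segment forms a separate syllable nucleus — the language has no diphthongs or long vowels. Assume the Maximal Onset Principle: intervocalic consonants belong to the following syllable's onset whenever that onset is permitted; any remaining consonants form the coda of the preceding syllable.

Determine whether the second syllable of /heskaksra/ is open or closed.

closed

Nuclei (vowels): e, a, a → 3 syllables.
σ1/σ2 boundary: /sk/ is a licit onset in full, so it all attaches to the next syllable.
σ2/σ3 boundary: /ksr/ splits as /k/ + /sr/ (/sr/ is the longest suffix that is a licit onset).
So the parse is he.skak.sra.
Syllable 2 is /skak/ with coda /k/, so it is closed.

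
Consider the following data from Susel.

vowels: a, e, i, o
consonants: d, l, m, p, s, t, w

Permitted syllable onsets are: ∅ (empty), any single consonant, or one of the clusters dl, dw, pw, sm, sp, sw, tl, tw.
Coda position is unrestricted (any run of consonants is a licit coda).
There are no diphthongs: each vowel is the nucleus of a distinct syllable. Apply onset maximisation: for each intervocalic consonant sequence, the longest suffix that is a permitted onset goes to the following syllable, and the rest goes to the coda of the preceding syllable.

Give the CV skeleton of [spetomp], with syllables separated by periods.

CCV.CVCC

Vowels present: e, o; each is a nucleus, giving 2 syllables.
V1 /e/ – V2 /o/: /t/ → onset of the next syllable (single consonants are always licit onsets).
Syllabification: spe.tomp.
Mapping each syllable to C/V: /spe/ → CCV, /tomp/ → CVCC.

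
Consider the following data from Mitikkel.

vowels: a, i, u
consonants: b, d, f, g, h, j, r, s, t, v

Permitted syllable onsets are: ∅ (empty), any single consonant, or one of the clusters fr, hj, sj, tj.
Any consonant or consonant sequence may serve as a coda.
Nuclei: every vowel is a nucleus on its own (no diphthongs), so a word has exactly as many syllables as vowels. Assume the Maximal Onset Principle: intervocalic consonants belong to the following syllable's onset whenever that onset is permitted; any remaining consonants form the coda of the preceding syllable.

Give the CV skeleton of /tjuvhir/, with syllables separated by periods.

The vowels are u, i — 2 nuclei, so 2 syllables.
σ1/σ2 boundary: /vh/ splits as /v/ + /h/ (/h/ is the longest suffix that is a licit onset).
Result: tjuv.hir.
Mapping each syllable to C/V: /tjuv/ → CCVC, /hir/ → CVC.

CCVC.CVC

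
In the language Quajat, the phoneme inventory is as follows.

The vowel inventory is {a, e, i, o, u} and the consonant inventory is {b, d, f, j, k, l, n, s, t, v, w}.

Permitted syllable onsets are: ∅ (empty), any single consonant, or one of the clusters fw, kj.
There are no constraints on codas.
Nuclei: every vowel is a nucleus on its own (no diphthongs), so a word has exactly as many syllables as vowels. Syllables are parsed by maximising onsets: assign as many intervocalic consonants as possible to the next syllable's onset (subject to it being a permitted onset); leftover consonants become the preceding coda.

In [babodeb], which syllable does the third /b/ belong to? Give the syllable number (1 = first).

Nuclei (vowels): a, o, e → 3 syllables.
Between /a/ (V1) and /o/ (V2): /b/ → onset of the next syllable (single consonants are always licit onsets).
Between /o/ (V2) and /e/ (V3): just /d/ — single C goes to the following onset.
So the parse is ba.bo.deb.
The third /b/ is in the coda of syllable 3 (/deb/).

3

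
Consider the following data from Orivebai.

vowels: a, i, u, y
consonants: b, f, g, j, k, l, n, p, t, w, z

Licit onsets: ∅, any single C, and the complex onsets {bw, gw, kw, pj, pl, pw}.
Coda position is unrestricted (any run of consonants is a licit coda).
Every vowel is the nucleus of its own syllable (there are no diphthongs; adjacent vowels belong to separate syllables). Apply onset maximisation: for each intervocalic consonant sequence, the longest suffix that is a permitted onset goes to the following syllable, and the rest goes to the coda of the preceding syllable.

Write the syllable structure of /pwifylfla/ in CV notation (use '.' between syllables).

The vowels are i, y, a — 3 nuclei, so 3 syllables.
Between /i/ (V1) and /y/ (V2): /f/ is a single consonant, so it becomes the next onset.
Between /y/ (V2) and /a/ (V3): cluster /lfl/ — the longest permitted-onset suffix is /l/; onset = /l/, preceding coda = /lf/.
Syllabification: pwi.fylf.la.
Mapping each syllable to C/V: /pwi/ → CCV, /fylf/ → CVCC, /la/ → CV.

CCV.CVCC.CV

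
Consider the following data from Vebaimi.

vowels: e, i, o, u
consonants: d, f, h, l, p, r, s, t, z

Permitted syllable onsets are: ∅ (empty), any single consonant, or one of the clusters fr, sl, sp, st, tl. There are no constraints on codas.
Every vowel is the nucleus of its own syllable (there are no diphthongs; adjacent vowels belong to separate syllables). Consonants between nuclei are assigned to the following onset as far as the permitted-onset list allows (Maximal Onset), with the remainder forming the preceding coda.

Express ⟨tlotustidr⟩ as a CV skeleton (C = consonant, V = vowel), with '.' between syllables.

Nuclei (vowels): o, u, i → 3 syllables.
/o…u/ gap (V1→V2): /t/ → onset of the next syllable (single consonants are always licit onsets).
/u…i/ gap (V2→V3): /st/ is a licit onset in full, so it all attaches to the next syllable.
Syllabification: tlo.tu.stidr.
Mapping each syllable to C/V: /tlo/ → CCV, /tu/ → CV, /stidr/ → CCVCC.

CCV.CV.CCVCC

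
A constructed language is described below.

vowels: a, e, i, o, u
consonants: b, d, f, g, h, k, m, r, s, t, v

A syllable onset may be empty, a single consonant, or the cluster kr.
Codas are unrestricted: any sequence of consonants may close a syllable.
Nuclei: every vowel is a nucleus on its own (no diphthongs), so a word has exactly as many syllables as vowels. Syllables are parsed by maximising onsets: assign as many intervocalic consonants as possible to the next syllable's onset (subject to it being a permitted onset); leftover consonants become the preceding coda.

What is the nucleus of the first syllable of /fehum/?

Vowels present: e, u; each is a nucleus, giving 2 syllables.
The first nucleus (vowel 1 from the left) is /e/.

e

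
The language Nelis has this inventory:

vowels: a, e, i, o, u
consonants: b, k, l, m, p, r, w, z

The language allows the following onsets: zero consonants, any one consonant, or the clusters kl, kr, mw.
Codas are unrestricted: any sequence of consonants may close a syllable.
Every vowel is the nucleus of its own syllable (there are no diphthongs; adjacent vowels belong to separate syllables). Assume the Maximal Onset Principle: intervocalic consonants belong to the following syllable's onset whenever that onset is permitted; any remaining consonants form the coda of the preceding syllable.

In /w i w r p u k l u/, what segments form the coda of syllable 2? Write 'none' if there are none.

Nuclei (vowels): i, u, u → 3 syllables.
Between /i/ (V1) and /u/ (V2): /wrp/ splits as /wr/ + /p/ (/p/ is the longest suffix that is a licit onset).
Between /u/ (V2) and /u/ (V3): cluster /kl/ — /kl/ is itself a permitted onset, so the whole cluster goes right; preceding coda = ∅.
Putting it together: wiwr.pu.klu.
Syllable 2 is /pu/: onset /p/, nucleus /u/, coda ∅.

none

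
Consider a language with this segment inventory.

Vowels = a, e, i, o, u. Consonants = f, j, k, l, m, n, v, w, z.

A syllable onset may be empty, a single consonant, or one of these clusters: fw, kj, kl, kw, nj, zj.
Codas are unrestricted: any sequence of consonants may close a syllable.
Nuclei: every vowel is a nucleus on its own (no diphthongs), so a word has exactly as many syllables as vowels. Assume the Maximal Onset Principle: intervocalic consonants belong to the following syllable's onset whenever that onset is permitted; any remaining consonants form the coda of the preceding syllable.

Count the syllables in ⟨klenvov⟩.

2

Vowels present: e, o; each is a nucleus, giving 2 syllables.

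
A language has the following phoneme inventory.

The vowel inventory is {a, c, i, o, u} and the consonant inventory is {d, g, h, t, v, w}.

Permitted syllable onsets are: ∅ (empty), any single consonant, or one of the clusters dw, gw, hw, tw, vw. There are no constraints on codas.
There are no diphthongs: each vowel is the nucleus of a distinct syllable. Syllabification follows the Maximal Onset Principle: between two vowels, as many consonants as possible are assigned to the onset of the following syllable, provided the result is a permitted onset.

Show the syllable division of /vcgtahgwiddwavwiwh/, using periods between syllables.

vcg.tah.gwid.dwa.vwiwh

Nuclei (vowels): c, a, i, a, i → 5 syllables.
V1 /c/ – V2 /a/: /gt/; trying suffixes from longest down, /t/ is the first permitted one, so coda /g/ | onset /t/.
V2 /a/ – V3 /i/: /hgw/ splits as /h/ + /gw/ (/gw/ is the longest suffix that is a licit onset).
V3 /i/ – V4 /a/: /ddw/ splits as /d/ + /dw/ (/dw/ is the longest suffix that is a licit onset).
V4 /a/ – V5 /i/: cluster /vw/ — /vw/ is itself a permitted onset, so the whole cluster goes right; preceding coda = ∅.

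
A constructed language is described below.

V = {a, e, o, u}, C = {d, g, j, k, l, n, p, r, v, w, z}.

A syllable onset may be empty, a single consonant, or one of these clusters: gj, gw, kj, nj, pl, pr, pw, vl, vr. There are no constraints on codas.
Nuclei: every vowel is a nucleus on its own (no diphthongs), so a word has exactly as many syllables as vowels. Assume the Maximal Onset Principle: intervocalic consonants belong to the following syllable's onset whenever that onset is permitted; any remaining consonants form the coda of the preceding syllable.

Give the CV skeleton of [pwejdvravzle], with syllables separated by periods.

The vowels are e, a, e — 3 nuclei, so 3 syllables.
/e…a/ gap (V1→V2): /jdvr/; trying suffixes from longest down, /vr/ is the first permitted one, so coda /jd/ | onset /vr/.
/a…e/ gap (V2→V3): /vzl/ — longest licit onset from the right is /l/, leaving /vz/ as coda.
Putting it together: pwejd.vravz.le.
Mapping each syllable to C/V: /pwejd/ → CCVCC, /vravz/ → CCVCC, /le/ → CV.

CCVCC.CCVCC.CV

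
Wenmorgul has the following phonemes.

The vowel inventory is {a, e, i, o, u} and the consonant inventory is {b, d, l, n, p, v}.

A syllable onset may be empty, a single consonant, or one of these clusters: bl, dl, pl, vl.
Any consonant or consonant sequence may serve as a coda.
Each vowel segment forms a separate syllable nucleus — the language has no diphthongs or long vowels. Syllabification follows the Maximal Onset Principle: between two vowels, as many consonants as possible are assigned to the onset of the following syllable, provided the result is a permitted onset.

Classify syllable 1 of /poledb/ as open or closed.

open

The vowels are o, e — 2 nuclei, so 2 syllables.
Between /o/ (V1) and /e/ (V2): /l/ → onset of the next syllable (single consonants are always licit onsets).
So the parse is po.ledb.
Syllable 1 is /po/; it ends in its nucleus with no coda, so it is open.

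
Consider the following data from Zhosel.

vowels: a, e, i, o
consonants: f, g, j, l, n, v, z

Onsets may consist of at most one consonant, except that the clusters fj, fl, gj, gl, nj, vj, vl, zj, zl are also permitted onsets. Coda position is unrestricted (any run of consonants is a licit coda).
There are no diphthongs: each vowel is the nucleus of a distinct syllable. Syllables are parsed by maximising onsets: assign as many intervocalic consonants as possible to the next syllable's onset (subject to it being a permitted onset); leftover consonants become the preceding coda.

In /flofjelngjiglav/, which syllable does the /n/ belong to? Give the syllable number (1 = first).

Vowels present: o, e, i, a; each is a nucleus, giving 4 syllables.
Between /o/ (V1) and /e/ (V2): /fj/ — entire cluster is a permitted onset → onset /fj/, coda ∅.
Between /e/ (V2) and /i/ (V3): /lngj/; trying suffixes from longest down, /gj/ is the first permitted one, so coda /ln/ | onset /gj/.
Between /i/ (V3) and /a/ (V4): /gl/ is a licit onset in full, so it all attaches to the next syllable.
So the parse is flo.fjeln.gji.glav.
The /n/ is in the coda of syllable 2 (/fjeln/).

2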